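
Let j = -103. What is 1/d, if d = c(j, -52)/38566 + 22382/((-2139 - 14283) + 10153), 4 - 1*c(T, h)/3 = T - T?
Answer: -120885127/431554492 ≈ -0.28012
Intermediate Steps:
c(T, h) = 12 (c(T, h) = 12 - 3*(T - T) = 12 - 3*0 = 12 + 0 = 12)
d = -431554492/120885127 (d = 12/38566 + 22382/((-2139 - 14283) + 10153) = 12*(1/38566) + 22382/(-16422 + 10153) = 6/19283 + 22382/(-6269) = 6/19283 + 22382*(-1/6269) = 6/19283 - 22382/6269 = -431554492/120885127 ≈ -3.5700)
1/d = 1/(-431554492/120885127) = -120885127/431554492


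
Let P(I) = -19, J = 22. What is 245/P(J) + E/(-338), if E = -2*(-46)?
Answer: -42279/3211 ≈ -13.167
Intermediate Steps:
E = 92
245/P(J) + E/(-338) = 245/(-19) + 92/(-338) = 245*(-1/19) + 92*(-1/338) = -245/19 - 46/169 = -42279/3211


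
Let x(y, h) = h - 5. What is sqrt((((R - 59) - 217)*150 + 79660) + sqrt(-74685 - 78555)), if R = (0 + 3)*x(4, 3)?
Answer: sqrt(37360 + 2*I*sqrt(38310)) ≈ 193.29 + 1.013*I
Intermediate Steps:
x(y, h) = -5 + h
R = -6 (R = (0 + 3)*(-5 + 3) = 3*(-2) = -6)
sqrt((((R - 59) - 217)*150 + 79660) + sqrt(-74685 - 78555)) = sqrt((((-6 - 59) - 217)*150 + 79660) + sqrt(-74685 - 78555)) = sqrt(((-65 - 217)*150 + 79660) + sqrt(-153240)) = sqrt((-282*150 + 79660) + 2*I*sqrt(38310)) = sqrt((-42300 + 79660) + 2*I*sqrt(38310)) = sqrt(37360 + 2*I*sqrt(38310))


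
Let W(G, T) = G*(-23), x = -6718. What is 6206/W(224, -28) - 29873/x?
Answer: 28053447/8652784 ≈ 3.2421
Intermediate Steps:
W(G, T) = -23*G
6206/W(224, -28) - 29873/x = 6206/((-23*224)) - 29873/(-6718) = 6206/(-5152) - 29873*(-1/6718) = 6206*(-1/5152) + 29873/6718 = -3103/2576 + 29873/6718 = 28053447/8652784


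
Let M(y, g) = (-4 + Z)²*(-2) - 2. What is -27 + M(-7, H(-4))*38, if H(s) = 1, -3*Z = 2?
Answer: -15823/9 ≈ -1758.1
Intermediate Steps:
Z = -⅔ (Z = -⅓*2 = -⅔ ≈ -0.66667)
M(y, g) = -410/9 (M(y, g) = (-4 - ⅔)²*(-2) - 2 = (-14/3)²*(-2) - 2 = (196/9)*(-2) - 2 = -392/9 - 2 = -410/9)
-27 + M(-7, H(-4))*38 = -27 - 410/9*38 = -27 - 15580/9 = -15823/9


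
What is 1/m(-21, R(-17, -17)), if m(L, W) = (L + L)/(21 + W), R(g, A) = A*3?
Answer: 5/7 ≈ 0.71429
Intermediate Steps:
R(g, A) = 3*A
m(L, W) = 2*L/(21 + W) (m(L, W) = (2*L)/(21 + W) = 2*L/(21 + W))
1/m(-21, R(-17, -17)) = 1/(2*(-21)/(21 + 3*(-17))) = 1/(2*(-21)/(21 - 51)) = 1/(2*(-21)/(-30)) = 1/(2*(-21)*(-1/30)) = 1/(7/5) = 5/7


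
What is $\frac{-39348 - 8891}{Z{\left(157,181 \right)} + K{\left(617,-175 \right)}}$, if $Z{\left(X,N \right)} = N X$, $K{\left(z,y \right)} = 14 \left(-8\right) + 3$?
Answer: $- \frac{48239}{28308} \approx -1.7041$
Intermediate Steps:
$K{\left(z,y \right)} = -109$ ($K{\left(z,y \right)} = -112 + 3 = -109$)
$\frac{-39348 - 8891}{Z{\left(157,181 \right)} + K{\left(617,-175 \right)}} = \frac{-39348 - 8891}{181 \cdot 157 - 109} = - \frac{48239}{28417 - 109} = - \frac{48239}{28308}$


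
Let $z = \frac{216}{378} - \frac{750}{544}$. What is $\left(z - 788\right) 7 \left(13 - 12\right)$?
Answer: $- \frac{1501889}{272} \approx -5521.6$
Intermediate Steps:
$z = - \frac{1537}{1904}$ ($z = 216 \cdot \frac{1}{378} - \frac{375}{272} = \frac{4}{7} - \frac{375}{272} = - \frac{1537}{1904} \approx -0.80725$)
$\left(z - 788\right) 7 \left(13 - 12\right) = \left(- \frac{1537}{1904} - 788\right) 7 \left(13 - 12\right) = \left(- \frac{1537}{1904} - 788\right) 7 \cdot 1 = \left(- \frac{1537}{1904} - 788\right) 7 = \left(- \frac{1501889}{1904}\right) 7 = - \frac{1501889}{272}$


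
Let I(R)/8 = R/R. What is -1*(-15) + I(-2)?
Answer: 23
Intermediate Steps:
I(R) = 8 (I(R) = 8*(R/R) = 8*1 = 8)
-1*(-15) + I(-2) = -1*(-15) + 8 = 15 + 8 = 23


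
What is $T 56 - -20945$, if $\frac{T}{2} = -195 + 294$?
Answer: $32033$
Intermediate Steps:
$T = 198$ ($T = 2 \left(-195 + 294\right) = 2 \cdot 99 = 198$)
$T 56 - -20945 = 198 \cdot 56 - -20945 = 11088 + 20945 = 32033$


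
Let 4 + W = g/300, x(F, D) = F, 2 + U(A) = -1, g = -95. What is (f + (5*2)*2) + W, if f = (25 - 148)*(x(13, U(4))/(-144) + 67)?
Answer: -657137/80 ≈ -8214.2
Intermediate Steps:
U(A) = -3 (U(A) = -2 - 1 = -3)
W = -259/60 (W = -4 - 95/300 = -4 - 95*1/300 = -4 - 19/60 = -259/60 ≈ -4.3167)
f = -395035/48 (f = (25 - 148)*(13/(-144) + 67) = -123*(13*(-1/144) + 67) = -123*(-13/144 + 67) = -123*9635/144 = -395035/48 ≈ -8229.9)
(f + (5*2)*2) + W = (-395035/48 + (5*2)*2) - 259/60 = (-395035/48 + 10*2) - 259/60 = (-395035/48 + 20) - 259/60 = -394075/48 - 259/60 = -657137/80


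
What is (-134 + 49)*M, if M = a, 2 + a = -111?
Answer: 9605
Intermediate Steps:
a = -113 (a = -2 - 111 = -113)
M = -113
(-134 + 49)*M = (-134 + 49)*(-113) = -85*(-113) = 9605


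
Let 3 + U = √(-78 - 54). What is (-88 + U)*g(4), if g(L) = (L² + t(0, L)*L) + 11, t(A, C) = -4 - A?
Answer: -1001 + 22*I*√33 ≈ -1001.0 + 126.38*I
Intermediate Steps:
g(L) = 11 + L² - 4*L (g(L) = (L² + (-4 - 1*0)*L) + 11 = (L² + (-4 + 0)*L) + 11 = (L² - 4*L) + 11 = 11 + L² - 4*L)
U = -3 + 2*I*√33 (U = -3 + √(-78 - 54) = -3 + √(-132) = -3 + 2*I*√33 ≈ -3.0 + 11.489*I)
(-88 + U)*g(4) = (-88 + (-3 + 2*I*√33))*(11 + 4² - 4*4) = (-91 + 2*I*√33)*(11 + 16 - 16) = (-91 + 2*I*√33)*11 = -1001 + 22*I*√33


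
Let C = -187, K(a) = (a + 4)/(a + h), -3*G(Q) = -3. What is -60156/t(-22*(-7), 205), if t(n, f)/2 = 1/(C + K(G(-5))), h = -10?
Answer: 5641296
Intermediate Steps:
G(Q) = 1 (G(Q) = -⅓*(-3) = 1)
K(a) = (4 + a)/(-10 + a) (K(a) = (a + 4)/(a - 10) = (4 + a)/(-10 + a))
t(n, f) = -9/844 (t(n, f) = 2/(-187 + (4 + 1)/(-10 + 1)) = 2/(-187 + 5/(-9)) = 2/(-187 - ⅑*5) = 2/(-187 - 5/9) = 2/(-1688/9) = 2*(-9/1688) = -9/844)
-60156/t(-22*(-7), 205) = -60156/(-9/844) = -60156*(-844/9) = 5641296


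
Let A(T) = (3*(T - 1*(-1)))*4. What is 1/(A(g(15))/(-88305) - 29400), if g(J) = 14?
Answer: -5887/173077812 ≈ -3.4014e-5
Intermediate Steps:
A(T) = 12 + 12*T (A(T) = (3*(T + 1))*4 = (3*(1 + T))*4 = (3 + 3*T)*4 = 12 + 12*T)
1/(A(g(15))/(-88305) - 29400) = 1/((12 + 12*14)/(-88305) - 29400) = 1/((12 + 168)*(-1/88305) - 29400) = 1/(180*(-1/88305) - 29400) = 1/(-12/5887 - 29400) = 1/(-173077812/5887) = -5887/173077812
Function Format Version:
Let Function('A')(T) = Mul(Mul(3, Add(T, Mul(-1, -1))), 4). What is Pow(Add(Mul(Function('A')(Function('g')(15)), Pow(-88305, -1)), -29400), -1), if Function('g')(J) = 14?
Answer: Rational(-5887, 173077812) ≈ -3.4014e-5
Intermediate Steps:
Function('A')(T) = Add(12, Mul(12, T)) (Function('A')(T) = Mul(Mul(3, Add(T, 1)), 4) = Mul(Mul(3, Add(1, T)), 4) = Mul(Add(3, Mul(3, T)), 4) = Add(12, Mul(12, T)))
Pow(Add(Mul(Function('A')(Function('g')(15)), Pow(-88305, -1)), -29400), -1) = Pow(Add(Mul(Add(12, Mul(12, 14)), Pow(-88305, -1)), -29400), -1) = Pow(Add(Mul(Add(12, 168), Rational(-1, 88305)), -29400), -1) = Pow(Add(Mul(180, Rational(-1, 88305)), -29400), -1) = Pow(Add(Rational(-12, 5887), -29400), -1) = Pow(Rational(-173077812, 5887), -1) = Rational(-5887, 173077812)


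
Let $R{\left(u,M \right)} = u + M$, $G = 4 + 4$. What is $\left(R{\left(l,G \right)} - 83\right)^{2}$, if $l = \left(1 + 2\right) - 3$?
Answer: $5625$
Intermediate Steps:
$l = 0$ ($l = 3 - 3 = 0$)
$G = 8$
$R{\left(u,M \right)} = M + u$
$\left(R{\left(l,G \right)} - 83\right)^{2} = \left(\left(8 + 0\right) - 83\right)^{2} = \left(8 - 83\right)^{2} = \left(-75\right)^{2} = 5625$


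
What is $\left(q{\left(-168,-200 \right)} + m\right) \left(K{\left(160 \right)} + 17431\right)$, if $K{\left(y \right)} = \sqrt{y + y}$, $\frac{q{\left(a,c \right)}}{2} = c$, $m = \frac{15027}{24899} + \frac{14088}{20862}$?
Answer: $- \frac{601697507302139}{86573823} - \frac{276150539752 \sqrt{5}}{86573823} \approx -6.9572 \cdot 10^{6}$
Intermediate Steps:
$m = \frac{110711731}{86573823}$ ($m = 15027 \cdot \frac{1}{24899} + 14088 \cdot \frac{1}{20862} = \frac{15027}{24899} + \frac{2348}{3477} = \frac{110711731}{86573823} \approx 1.2788$)
$q{\left(a,c \right)} = 2 c$
$K{\left(y \right)} = \sqrt{2} \sqrt{y}$ ($K{\left(y \right)} = \sqrt{2 y} = \sqrt{2} \sqrt{y}$)
$\left(q{\left(-168,-200 \right)} + m\right) \left(K{\left(160 \right)} + 17431\right) = \left(2 \left(-200\right) + \frac{110711731}{86573823}\right) \left(\sqrt{2} \sqrt{160} + 17431\right) = \left(-400 + \frac{110711731}{86573823}\right) \left(\sqrt{2} \cdot 4 \sqrt{10} + 17431\right) = - \frac{34518817469 \left(8 \sqrt{5} + 17431\right)}{86573823} = - \frac{34518817469 \left(17431 + 8 \sqrt{5}\right)}{86573823} = - \frac{601697507302139}{86573823} - \frac{276150539752 \sqrt{5}}{86573823}$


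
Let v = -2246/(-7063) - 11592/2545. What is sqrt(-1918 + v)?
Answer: 2*I*sqrt(155274766886025815)/17975335 ≈ 43.843*I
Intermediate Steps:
v = -76158226/17975335 (v = -2246*(-1/7063) - 11592*1/2545 = 2246/7063 - 11592/2545 = -76158226/17975335 ≈ -4.2368)
sqrt(-1918 + v) = sqrt(-1918 - 76158226/17975335) = sqrt(-34552850756/17975335) = 2*I*sqrt(155274766886025815)/17975335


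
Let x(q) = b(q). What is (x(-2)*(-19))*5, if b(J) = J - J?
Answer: 0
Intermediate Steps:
b(J) = 0
x(q) = 0
(x(-2)*(-19))*5 = (0*(-19))*5 = 0*5 = 0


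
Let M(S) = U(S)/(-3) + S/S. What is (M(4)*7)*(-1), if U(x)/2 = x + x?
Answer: 91/3 ≈ 30.333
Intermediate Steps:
U(x) = 4*x (U(x) = 2*(x + x) = 2*(2*x) = 4*x)
M(S) = 1 - 4*S/3 (M(S) = (4*S)/(-3) + S/S = (4*S)*(-⅓) + 1 = -4*S/3 + 1 = 1 - 4*S/3)
(M(4)*7)*(-1) = ((1 - 4/3*4)*7)*(-1) = ((1 - 16/3)*7)*(-1) = -13/3*7*(-1) = -91/3*(-1) = 91/3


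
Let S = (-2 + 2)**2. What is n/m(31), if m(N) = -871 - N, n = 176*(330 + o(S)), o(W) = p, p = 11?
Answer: -2728/41 ≈ -66.537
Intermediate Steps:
S = 0 (S = 0**2 = 0)
o(W) = 11
n = 60016 (n = 176*(330 + 11) = 176*341 = 60016)
n/m(31) = 60016/(-871 - 1*31) = 60016/(-871 - 31) = 60016/(-902) = 60016*(-1/902) = -2728/41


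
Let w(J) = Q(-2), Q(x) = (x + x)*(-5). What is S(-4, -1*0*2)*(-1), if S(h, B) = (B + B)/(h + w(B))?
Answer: 0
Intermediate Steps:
Q(x) = -10*x (Q(x) = (2*x)*(-5) = -10*x)
w(J) = 20 (w(J) = -10*(-2) = 20)
S(h, B) = 2*B/(20 + h) (S(h, B) = (B + B)/(h + 20) = (2*B)/(20 + h) = 2*B/(20 + h))
S(-4, -1*0*2)*(-1) = (2*(-1*0*2)/(20 - 4))*(-1) = (2*(0*2)/16)*(-1) = (2*0*(1/16))*(-1) = 0*(-1) = 0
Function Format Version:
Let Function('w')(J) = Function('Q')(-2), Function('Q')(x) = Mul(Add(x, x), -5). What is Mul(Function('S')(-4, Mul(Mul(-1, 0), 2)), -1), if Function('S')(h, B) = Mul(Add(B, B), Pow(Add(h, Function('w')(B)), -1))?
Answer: 0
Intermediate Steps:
Function('Q')(x) = Mul(-10, x) (Function('Q')(x) = Mul(Mul(2, x), -5) = Mul(-10, x))
Function('w')(J) = 20 (Function('w')(J) = Mul(-10, -2) = 20)
Function('S')(h, B) = Mul(2, B, Pow(Add(20, h), -1)) (Function('S')(h, B) = Mul(Add(B, B), Pow(Add(h, 20), -1)) = Mul(Mul(2, B), Pow(Add(20, h), -1)) = Mul(2, B, Pow(Add(20, h), -1)))
Mul(Function('S')(-4, Mul(Mul(-1, 0), 2)), -1) = Mul(Mul(2, Mul(Mul(-1, 0), 2), Pow(Add(20, -4), -1)), -1) = Mul(Mul(2, Mul(0, 2), Pow(16, -1)), -1) = Mul(Mul(2, 0, Rational(1, 16)), -1) = Mul(0, -1) = 0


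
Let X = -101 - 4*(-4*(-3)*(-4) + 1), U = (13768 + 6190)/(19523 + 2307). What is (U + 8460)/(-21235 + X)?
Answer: -92350879/230830420 ≈ -0.40008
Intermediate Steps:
U = 9979/10915 (U = 19958/21830 = 19958*(1/21830) = 9979/10915 ≈ 0.91425)
X = 87 (X = -101 - 4*(12*(-4) + 1) = -101 - 4*(-48 + 1) = -101 - 4*(-47) = -101 + 188 = 87)
(U + 8460)/(-21235 + X) = (9979/10915 + 8460)/(-21235 + 87) = (92350879/10915)/(-21148) = (92350879/10915)*(-1/21148) = -92350879/230830420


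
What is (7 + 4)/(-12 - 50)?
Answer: -11/62 ≈ -0.17742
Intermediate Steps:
(7 + 4)/(-12 - 50) = 11/(-62) = -1/62*11 = -11/62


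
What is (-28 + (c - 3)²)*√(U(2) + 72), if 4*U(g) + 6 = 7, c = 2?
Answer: -459/2 ≈ -229.50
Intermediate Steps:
U(g) = ¼ (U(g) = -3/2 + (¼)*7 = -3/2 + 7/4 = ¼)
(-28 + (c - 3)²)*√(U(2) + 72) = (-28 + (2 - 3)²)*√(¼ + 72) = (-28 + (-1)²)*√(289/4) = (-28 + 1)*(17/2) = -27*17/2 = -459/2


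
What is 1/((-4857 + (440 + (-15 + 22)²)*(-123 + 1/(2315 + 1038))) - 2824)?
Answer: -3353/227426795 ≈ -1.4743e-5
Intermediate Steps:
1/((-4857 + (440 + (-15 + 22)²)*(-123 + 1/(2315 + 1038))) - 2824) = 1/((-4857 + (440 + 7²)*(-123 + 1/3353)) - 2824) = 1/((-4857 + (440 + 49)*(-123 + 1/3353)) - 2824) = 1/((-4857 + 489*(-412418/3353)) - 2824) = 1/((-4857 - 201672402/3353) - 2824) = 1/(-217957923/3353 - 2824) = 1/(-227426795/3353) = -3353/227426795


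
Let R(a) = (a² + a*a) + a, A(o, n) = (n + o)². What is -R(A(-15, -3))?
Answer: -210276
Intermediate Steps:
R(a) = a + 2*a² (R(a) = (a² + a²) + a = 2*a² + a = a + 2*a²)
-R(A(-15, -3)) = -(-3 - 15)²*(1 + 2*(-3 - 15)²) = -(-18)²*(1 + 2*(-18)²) = -324*(1 + 2*324) = -324*(1 + 648) = -324*649 = -1*210276 = -210276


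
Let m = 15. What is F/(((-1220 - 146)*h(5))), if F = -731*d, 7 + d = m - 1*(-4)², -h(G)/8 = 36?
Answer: 731/49176 ≈ 0.014865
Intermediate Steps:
h(G) = -288 (h(G) = -8*36 = -288)
d = -8 (d = -7 + (15 - 1*(-4)²) = -7 + (15 - 1*16) = -7 + (15 - 16) = -7 - 1 = -8)
F = 5848 (F = -731*(-8) = 5848)
F/(((-1220 - 146)*h(5))) = 5848/(((-1220 - 146)*(-288))) = 5848/((-1366*(-288))) = 5848/393408 = 5848*(1/393408) = 731/49176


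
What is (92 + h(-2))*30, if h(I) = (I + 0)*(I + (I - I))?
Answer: 2880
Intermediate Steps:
h(I) = I² (h(I) = I*(I + 0) = I*I = I²)
(92 + h(-2))*30 = (92 + (-2)²)*30 = (92 + 4)*30 = 96*30 = 2880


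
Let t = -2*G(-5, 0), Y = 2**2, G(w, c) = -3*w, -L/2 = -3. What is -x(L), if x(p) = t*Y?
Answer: 120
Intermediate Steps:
L = 6 (L = -2*(-3) = 6)
Y = 4
t = -30 (t = -(-6)*(-5) = -2*15 = -30)
x(p) = -120 (x(p) = -30*4 = -120)
-x(L) = -1*(-120) = 120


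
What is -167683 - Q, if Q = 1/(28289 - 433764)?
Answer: -67991264424/405475 ≈ -1.6768e+5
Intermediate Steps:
Q = -1/405475 (Q = 1/(-405475) = -1/405475 ≈ -2.4662e-6)
-167683 - Q = -167683 - 1*(-1/405475) = -167683 + 1/405475 = -67991264424/405475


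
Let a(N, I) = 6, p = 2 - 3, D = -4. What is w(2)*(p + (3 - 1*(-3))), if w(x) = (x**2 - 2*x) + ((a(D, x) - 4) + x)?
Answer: 20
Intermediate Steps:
p = -1
w(x) = 2 + x**2 - x (w(x) = (x**2 - 2*x) + ((6 - 4) + x) = (x**2 - 2*x) + (2 + x) = 2 + x**2 - x)
w(2)*(p + (3 - 1*(-3))) = (2 + 2**2 - 1*2)*(-1 + (3 - 1*(-3))) = (2 + 4 - 2)*(-1 + (3 + 3)) = 4*(-1 + 6) = 4*5 = 20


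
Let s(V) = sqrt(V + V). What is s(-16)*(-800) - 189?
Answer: -189 - 3200*I*sqrt(2) ≈ -189.0 - 4525.5*I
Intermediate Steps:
s(V) = sqrt(2)*sqrt(V) (s(V) = sqrt(2*V) = sqrt(2)*sqrt(V))
s(-16)*(-800) - 189 = (sqrt(2)*sqrt(-16))*(-800) - 189 = (sqrt(2)*(4*I))*(-800) - 189 = (4*I*sqrt(2))*(-800) - 189 = -3200*I*sqrt(2) - 189 = -189 - 3200*I*sqrt(2)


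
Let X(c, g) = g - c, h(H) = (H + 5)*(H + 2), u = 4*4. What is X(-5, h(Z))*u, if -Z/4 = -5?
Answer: 8880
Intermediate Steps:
Z = 20 (Z = -4*(-5) = 20)
u = 16
h(H) = (2 + H)*(5 + H) (h(H) = (5 + H)*(2 + H) = (2 + H)*(5 + H))
X(-5, h(Z))*u = ((10 + 20² + 7*20) - 1*(-5))*16 = ((10 + 400 + 140) + 5)*16 = (550 + 5)*16 = 555*16 = 8880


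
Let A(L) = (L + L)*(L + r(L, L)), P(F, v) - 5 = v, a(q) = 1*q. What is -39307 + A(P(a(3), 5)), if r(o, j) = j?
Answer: -38907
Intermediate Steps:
a(q) = q
P(F, v) = 5 + v
A(L) = 4*L² (A(L) = (L + L)*(L + L) = (2*L)*(2*L) = 4*L²)
-39307 + A(P(a(3), 5)) = -39307 + 4*(5 + 5)² = -39307 + 4*10² = -39307 + 4*100 = -39307 + 400 = -38907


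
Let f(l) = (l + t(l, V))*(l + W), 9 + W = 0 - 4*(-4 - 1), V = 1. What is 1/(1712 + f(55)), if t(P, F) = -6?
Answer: 1/4946 ≈ 0.00020218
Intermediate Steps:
W = 11 (W = -9 + (0 - 4*(-4 - 1)) = -9 + (0 - 4*(-5)) = -9 + (0 + 20) = -9 + 20 = 11)
f(l) = (-6 + l)*(11 + l) (f(l) = (l - 6)*(l + 11) = (-6 + l)*(11 + l))
1/(1712 + f(55)) = 1/(1712 + (-66 + 55² + 5*55)) = 1/(1712 + (-66 + 3025 + 275)) = 1/(1712 + 3234) = 1/4946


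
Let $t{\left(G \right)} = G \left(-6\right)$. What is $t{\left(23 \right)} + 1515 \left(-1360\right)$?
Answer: $-2060538$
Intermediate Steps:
$t{\left(G \right)} = - 6 G$
$t{\left(23 \right)} + 1515 \left(-1360\right) = \left(-6\right) 23 + 1515 \left(-1360\right) = -138 - 2060400 = -2060538$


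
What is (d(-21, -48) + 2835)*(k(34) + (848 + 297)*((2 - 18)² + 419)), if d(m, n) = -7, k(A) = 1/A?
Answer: 37156739914/17 ≈ 2.1857e+9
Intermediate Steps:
(d(-21, -48) + 2835)*(k(34) + (848 + 297)*((2 - 18)² + 419)) = (-7 + 2835)*(1/34 + (848 + 297)*((2 - 18)² + 419)) = 2828*(1/34 + 1145*((-16)² + 419)) = 2828*(1/34 + 1145*(256 + 419)) = 2828*(1/34 + 1145*675) = 2828*(1/34 + 772875) = 2828*(26277751/34) = 37156739914/17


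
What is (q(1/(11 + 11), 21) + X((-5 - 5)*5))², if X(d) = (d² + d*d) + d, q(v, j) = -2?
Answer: 24482704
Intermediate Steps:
X(d) = d + 2*d² (X(d) = (d² + d²) + d = 2*d² + d = d + 2*d²)
(q(1/(11 + 11), 21) + X((-5 - 5)*5))² = (-2 + ((-5 - 5)*5)*(1 + 2*((-5 - 5)*5)))² = (-2 + (-10*5)*(1 + 2*(-10*5)))² = (-2 - 50*(1 + 2*(-50)))² = (-2 - 50*(1 - 100))² = (-2 - 50*(-99))² = (-2 + 4950)² = 4948² = 24482704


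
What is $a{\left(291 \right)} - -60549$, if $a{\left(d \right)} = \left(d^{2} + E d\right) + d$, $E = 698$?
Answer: $348639$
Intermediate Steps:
$a{\left(d \right)} = d^{2} + 699 d$ ($a{\left(d \right)} = \left(d^{2} + 698 d\right) + d = d^{2} + 699 d$)
$a{\left(291 \right)} - -60549 = 291 \left(699 + 291\right) - -60549 = 291 \cdot 990 + 60549 = 288090 + 60549 = 348639$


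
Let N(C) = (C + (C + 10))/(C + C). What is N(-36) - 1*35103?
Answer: -1263677/36 ≈ -35102.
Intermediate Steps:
N(C) = (10 + 2*C)/(2*C) (N(C) = (C + (10 + C))/((2*C)) = (10 + 2*C)*(1/(2*C)) = (10 + 2*C)/(2*C))
N(-36) - 1*35103 = (5 - 36)/(-36) - 1*35103 = -1/36*(-31) - 35103 = 31/36 - 35103 = -1263677/36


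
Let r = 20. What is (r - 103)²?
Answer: 6889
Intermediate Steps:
(r - 103)² = (20 - 103)² = (-83)² = 6889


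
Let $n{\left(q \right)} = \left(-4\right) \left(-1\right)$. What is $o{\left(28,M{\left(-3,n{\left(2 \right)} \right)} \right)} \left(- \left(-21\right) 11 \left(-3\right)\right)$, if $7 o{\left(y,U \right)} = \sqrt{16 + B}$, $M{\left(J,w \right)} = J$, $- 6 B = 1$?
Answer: $- \frac{33 \sqrt{570}}{2} \approx -393.93$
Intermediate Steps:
$B = - \frac{1}{6}$ ($B = \left(- \frac{1}{6}\right) 1 = - \frac{1}{6} \approx -0.16667$)
$n{\left(q \right)} = 4$
$o{\left(y,U \right)} = \frac{\sqrt{570}}{42}$ ($o{\left(y,U \right)} = \frac{\sqrt{16 - \frac{1}{6}}}{7} = \frac{\sqrt{\frac{95}{6}}}{7} = \frac{\frac{1}{6} \sqrt{570}}{7} = \frac{\sqrt{570}}{42}$)
$o{\left(28,M{\left(-3,n{\left(2 \right)} \right)} \right)} \left(- \left(-21\right) 11 \left(-3\right)\right) = \frac{\sqrt{570}}{42} \left(- \left(-21\right) 11 \left(-3\right)\right) = \frac{\sqrt{570}}{42} \left(- \left(-231\right) \left(-3\right)\right) = \frac{\sqrt{570}}{42} \left(\left(-1\right) 693\right) = \frac{\sqrt{570}}{42} \left(-693\right) = - \frac{33 \sqrt{570}}{2}$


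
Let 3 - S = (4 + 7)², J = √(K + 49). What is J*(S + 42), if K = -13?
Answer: -456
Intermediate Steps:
J = 6 (J = √(-13 + 49) = √36 = 6)
S = -118 (S = 3 - (4 + 7)² = 3 - 1*11² = 3 - 1*121 = 3 - 121 = -118)
J*(S + 42) = 6*(-118 + 42) = 6*(-76) = -456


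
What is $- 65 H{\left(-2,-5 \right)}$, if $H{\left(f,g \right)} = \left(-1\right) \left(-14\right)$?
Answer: $-910$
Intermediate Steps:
$H{\left(f,g \right)} = 14$
$- 65 H{\left(-2,-5 \right)} = \left(-65\right) 14 = -910$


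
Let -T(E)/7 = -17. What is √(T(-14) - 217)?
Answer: 7*I*√2 ≈ 9.8995*I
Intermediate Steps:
T(E) = 119 (T(E) = -7*(-17) = 119)
√(T(-14) - 217) = √(119 - 217) = √(-98) = 7*I*√2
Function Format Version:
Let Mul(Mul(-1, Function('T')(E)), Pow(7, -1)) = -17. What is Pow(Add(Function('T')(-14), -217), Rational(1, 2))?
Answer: Mul(7, I, Pow(2, Rational(1, 2))) ≈ Mul(9.8995, I)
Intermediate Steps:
Function('T')(E) = 119 (Function('T')(E) = Mul(-7, -17) = 119)
Pow(Add(Function('T')(-14), -217), Rational(1, 2)) = Pow(Add(119, -217), Rational(1, 2)) = Pow(-98, Rational(1, 2)) = Mul(7, I, Pow(2, Rational(1, 2)))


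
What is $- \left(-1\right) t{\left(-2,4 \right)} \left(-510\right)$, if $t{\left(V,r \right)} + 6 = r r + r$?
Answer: $-7140$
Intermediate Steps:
$t{\left(V,r \right)} = -6 + r + r^{2}$ ($t{\left(V,r \right)} = -6 + \left(r r + r\right) = -6 + \left(r^{2} + r\right) = -6 + \left(r + r^{2}\right) = -6 + r + r^{2}$)
$- \left(-1\right) t{\left(-2,4 \right)} \left(-510\right) = - \left(-1\right) \left(-6 + 4 + 4^{2}\right) \left(-510\right) = - \left(-1\right) \left(-6 + 4 + 16\right) \left(-510\right) = - \left(-1\right) 14 \left(-510\right) = - \left(-1\right) \left(-7140\right) = \left(-1\right) 7140 = -7140$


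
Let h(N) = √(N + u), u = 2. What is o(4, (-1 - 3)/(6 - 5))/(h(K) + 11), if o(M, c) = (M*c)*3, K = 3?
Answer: -132/29 + 12*√5/29 ≈ -3.6265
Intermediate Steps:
h(N) = √(2 + N) (h(N) = √(N + 2) = √(2 + N))
o(M, c) = 3*M*c
o(4, (-1 - 3)/(6 - 5))/(h(K) + 11) = (3*4*((-1 - 3)/(6 - 5)))/(√(2 + 3) + 11) = (3*4*(-4/1))/(√5 + 11) = (3*4*(-4*1))/(11 + √5) = (3*4*(-4))/(11 + √5) = -48/(11 + √5)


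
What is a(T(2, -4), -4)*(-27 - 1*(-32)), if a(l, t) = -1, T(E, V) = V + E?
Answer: -5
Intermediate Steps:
T(E, V) = E + V
a(T(2, -4), -4)*(-27 - 1*(-32)) = -(-27 - 1*(-32)) = -(-27 + 32) = -1*5 = -5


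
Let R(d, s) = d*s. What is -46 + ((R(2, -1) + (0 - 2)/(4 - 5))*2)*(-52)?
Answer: -46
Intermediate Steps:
-46 + ((R(2, -1) + (0 - 2)/(4 - 5))*2)*(-52) = -46 + ((2*(-1) + (0 - 2)/(4 - 5))*2)*(-52) = -46 + ((-2 - 2/(-1))*2)*(-52) = -46 + ((-2 - 2*(-1))*2)*(-52) = -46 + ((-2 + 2)*2)*(-52) = -46 + (0*2)*(-52) = -46 + 0*(-52) = -46 + 0 = -46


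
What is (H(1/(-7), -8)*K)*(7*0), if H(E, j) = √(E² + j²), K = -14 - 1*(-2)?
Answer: 0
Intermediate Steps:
K = -12 (K = -14 + 2 = -12)
(H(1/(-7), -8)*K)*(7*0) = (√((1/(-7))² + (-8)²)*(-12))*(7*0) = (√((-⅐)² + 64)*(-12))*0 = (√(1/49 + 64)*(-12))*0 = (√(3137/49)*(-12))*0 = ((√3137/7)*(-12))*0 = -12*√3137/7*0 = 0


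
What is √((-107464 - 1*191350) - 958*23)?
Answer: 4*I*√20053 ≈ 566.43*I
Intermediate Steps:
√((-107464 - 1*191350) - 958*23) = √((-107464 - 191350) - 22034) = √(-298814 - 22034) = √(-320848) = 4*I*√20053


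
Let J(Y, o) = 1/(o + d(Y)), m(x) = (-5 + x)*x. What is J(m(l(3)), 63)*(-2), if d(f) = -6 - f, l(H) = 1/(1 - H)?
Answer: -8/217 ≈ -0.036866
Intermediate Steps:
m(x) = x*(-5 + x)
J(Y, o) = 1/(-6 + o - Y) (J(Y, o) = 1/(o + (-6 - Y)) = 1/(-6 + o - Y))
J(m(l(3)), 63)*(-2) = -2/(-6 + 63 - (-1/(-1 + 3))*(-5 - 1/(-1 + 3))) = -2/(-6 + 63 - (-1/2)*(-5 - 1/2)) = -2/(-6 + 63 - (-1*1/2)*(-5 - 1*1/2)) = -2/(-6 + 63 - (-1)*(-5 - 1/2)/2) = -2/(-6 + 63 - (-1)*(-11)/(2*2)) = -2/(-6 + 63 - 1*11/4) = -2/(-6 + 63 - 11/4) = -2/(217/4) = (4/217)*(-2) = -8/217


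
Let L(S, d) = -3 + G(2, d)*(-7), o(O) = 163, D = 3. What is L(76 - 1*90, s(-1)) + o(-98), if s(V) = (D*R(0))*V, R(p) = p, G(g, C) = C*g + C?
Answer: 160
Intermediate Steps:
G(g, C) = C + C*g
s(V) = 0 (s(V) = (3*0)*V = 0*V = 0)
L(S, d) = -3 - 21*d (L(S, d) = -3 + (d*(1 + 2))*(-7) = -3 + (d*3)*(-7) = -3 + (3*d)*(-7) = -3 - 21*d)
L(76 - 1*90, s(-1)) + o(-98) = (-3 - 21*0) + 163 = (-3 + 0) + 163 = -3 + 163 = 160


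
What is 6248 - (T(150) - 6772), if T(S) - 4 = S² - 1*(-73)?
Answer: -9557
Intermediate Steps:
T(S) = 77 + S² (T(S) = 4 + (S² - 1*(-73)) = 4 + (S² + 73) = 4 + (73 + S²) = 77 + S²)
6248 - (T(150) - 6772) = 6248 - ((77 + 150²) - 6772) = 6248 - ((77 + 22500) - 6772) = 6248 - (22577 - 6772) = 6248 - 1*15805 = 6248 - 15805 = -9557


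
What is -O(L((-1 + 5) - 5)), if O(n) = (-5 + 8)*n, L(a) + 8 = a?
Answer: 27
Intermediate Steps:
L(a) = -8 + a
O(n) = 3*n
-O(L((-1 + 5) - 5)) = -3*(-8 + ((-1 + 5) - 5)) = -3*(-8 + (4 - 5)) = -3*(-8 - 1) = -3*(-9) = -1*(-27) = 27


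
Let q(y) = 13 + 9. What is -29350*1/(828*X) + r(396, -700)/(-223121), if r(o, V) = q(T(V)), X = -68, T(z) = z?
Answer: 3273681331/6281302392 ≈ 0.52118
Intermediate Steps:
q(y) = 22
r(o, V) = 22
-29350*1/(828*X) + r(396, -700)/(-223121) = -29350/((-68*828)) + 22/(-223121) = -29350/(-56304) + 22*(-1/223121) = -29350*(-1/56304) - 22/223121 = 14675/28152 - 22/223121 = 3273681331/6281302392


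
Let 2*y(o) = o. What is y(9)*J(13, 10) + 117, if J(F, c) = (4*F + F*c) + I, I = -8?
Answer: 900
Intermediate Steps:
y(o) = o/2
J(F, c) = -8 + 4*F + F*c (J(F, c) = (4*F + F*c) - 8 = -8 + 4*F + F*c)
y(9)*J(13, 10) + 117 = ((½)*9)*(-8 + 4*13 + 13*10) + 117 = 9*(-8 + 52 + 130)/2 + 117 = (9/2)*174 + 117 = 783 + 117 = 900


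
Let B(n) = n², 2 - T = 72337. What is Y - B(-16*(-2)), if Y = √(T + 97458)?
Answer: -1024 + √25123 ≈ -865.50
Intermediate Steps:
T = -72335 (T = 2 - 1*72337 = 2 - 72337 = -72335)
Y = √25123 (Y = √(-72335 + 97458) = √25123 ≈ 158.50)
Y - B(-16*(-2)) = √25123 - (-16*(-2))² = √25123 - 1*32² = √25123 - 1*1024 = √25123 - 1024 = -1024 + √25123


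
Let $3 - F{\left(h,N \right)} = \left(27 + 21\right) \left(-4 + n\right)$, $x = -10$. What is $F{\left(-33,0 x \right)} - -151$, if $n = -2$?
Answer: $442$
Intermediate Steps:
$F{\left(h,N \right)} = 291$ ($F{\left(h,N \right)} = 3 - \left(27 + 21\right) \left(-4 - 2\right) = 3 - 48 \left(-6\right) = 3 - -288 = 3 + 288 = 291$)
$F{\left(-33,0 x \right)} - -151 = 291 - -151 = 291 + 151 = 442$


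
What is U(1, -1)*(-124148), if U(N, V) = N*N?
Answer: -124148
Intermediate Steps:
U(N, V) = N²
U(1, -1)*(-124148) = 1²*(-124148) = 1*(-124148) = -124148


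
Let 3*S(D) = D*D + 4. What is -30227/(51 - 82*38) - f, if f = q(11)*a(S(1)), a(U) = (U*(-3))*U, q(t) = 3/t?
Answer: 409122/33715 ≈ 12.135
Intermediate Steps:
S(D) = 4/3 + D**2/3 (S(D) = (D*D + 4)/3 = (D**2 + 4)/3 = (4 + D**2)/3 = 4/3 + D**2/3)
a(U) = -3*U**2 (a(U) = (-3*U)*U = -3*U**2)
f = -25/11 (f = (3/11)*(-3*(4/3 + (1/3)*1**2)**2) = (3*(1/11))*(-3*(4/3 + (1/3)*1)**2) = 3*(-3*(4/3 + 1/3)**2)/11 = 3*(-3*(5/3)**2)/11 = 3*(-3*25/9)/11 = (3/11)*(-25/3) = -25/11 ≈ -2.2727)
-30227/(51 - 82*38) - f = -30227/(51 - 82*38) - 1*(-25/11) = -30227/(51 - 3116) + 25/11 = -30227/(-3065) + 25/11 = -30227*(-1/3065) + 25/11 = 30227/3065 + 25/11 = 409122/33715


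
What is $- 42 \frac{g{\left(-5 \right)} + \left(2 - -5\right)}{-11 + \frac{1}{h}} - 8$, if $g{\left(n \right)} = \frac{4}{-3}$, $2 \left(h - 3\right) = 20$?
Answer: $\frac{979}{71} \approx 13.789$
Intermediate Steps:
$h = 13$ ($h = 3 + \frac{1}{2} \cdot 20 = 3 + 10 = 13$)
$g{\left(n \right)} = - \frac{4}{3}$ ($g{\left(n \right)} = 4 \left(- \frac{1}{3}\right) = - \frac{4}{3}$)
$- 42 \frac{g{\left(-5 \right)} + \left(2 - -5\right)}{-11 + \frac{1}{h}} - 8 = - 42 \frac{- \frac{4}{3} + \left(2 - -5\right)}{-11 + \frac{1}{13}} - 8 = - 42 \frac{- \frac{4}{3} + \left(2 + 5\right)}{-11 + \frac{1}{13}} - 8 = - 42 \frac{- \frac{4}{3} + 7}{- \frac{142}{13}} - 8 = - 42 \cdot \frac{17}{3} \left(- \frac{13}{142}\right) - 8 = \left(-42\right) \left(- \frac{221}{426}\right) - 8 = \frac{1547}{71} - 8 = \frac{979}{71}$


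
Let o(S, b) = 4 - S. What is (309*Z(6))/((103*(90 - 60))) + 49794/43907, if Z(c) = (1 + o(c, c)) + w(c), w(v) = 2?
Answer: 541847/439070 ≈ 1.2341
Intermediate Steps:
Z(c) = 7 - c (Z(c) = (1 + (4 - c)) + 2 = (5 - c) + 2 = 7 - c)
(309*Z(6))/((103*(90 - 60))) + 49794/43907 = (309*(7 - 1*6))/((103*(90 - 60))) + 49794/43907 = (309*(7 - 6))/((103*30)) + 49794*(1/43907) = (309*1)/3090 + 49794/43907 = 309*(1/3090) + 49794/43907 = 1/10 + 49794/43907 = 541847/439070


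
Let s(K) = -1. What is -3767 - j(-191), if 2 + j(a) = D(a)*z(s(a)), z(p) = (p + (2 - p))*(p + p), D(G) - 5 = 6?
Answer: -3721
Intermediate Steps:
D(G) = 11 (D(G) = 5 + 6 = 11)
z(p) = 4*p (z(p) = 2*(2*p) = 4*p)
j(a) = -46 (j(a) = -2 + 11*(4*(-1)) = -2 + 11*(-4) = -2 - 44 = -46)
-3767 - j(-191) = -3767 - 1*(-46) = -3767 + 46 = -3721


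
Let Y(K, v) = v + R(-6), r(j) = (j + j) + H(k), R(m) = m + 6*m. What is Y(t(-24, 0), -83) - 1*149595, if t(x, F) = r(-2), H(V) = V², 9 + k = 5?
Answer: -149720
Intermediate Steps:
k = -4 (k = -9 + 5 = -4)
R(m) = 7*m
r(j) = 16 + 2*j (r(j) = (j + j) + (-4)² = 2*j + 16 = 16 + 2*j)
t(x, F) = 12 (t(x, F) = 16 + 2*(-2) = 16 - 4 = 12)
Y(K, v) = -42 + v (Y(K, v) = v + 7*(-6) = v - 42 = -42 + v)
Y(t(-24, 0), -83) - 1*149595 = (-42 - 83) - 1*149595 = -125 - 149595 = -149720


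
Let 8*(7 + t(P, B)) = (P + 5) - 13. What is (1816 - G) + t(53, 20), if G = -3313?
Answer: 41021/8 ≈ 5127.6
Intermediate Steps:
t(P, B) = -8 + P/8 (t(P, B) = -7 + ((P + 5) - 13)/8 = -7 + ((5 + P) - 13)/8 = -7 + (-8 + P)/8 = -7 + (-1 + P/8) = -8 + P/8)
(1816 - G) + t(53, 20) = (1816 - 1*(-3313)) + (-8 + (⅛)*53) = (1816 + 3313) + (-8 + 53/8) = 5129 - 11/8 = 41021/8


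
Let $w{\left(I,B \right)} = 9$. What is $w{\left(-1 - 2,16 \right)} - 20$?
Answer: $-11$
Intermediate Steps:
$w{\left(-1 - 2,16 \right)} - 20 = 9 - 20 = -11$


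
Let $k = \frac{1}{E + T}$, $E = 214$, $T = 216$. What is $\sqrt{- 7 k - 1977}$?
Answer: $\frac{i \sqrt{365550310}}{430} \approx 44.464 i$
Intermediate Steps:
$k = \frac{1}{430}$ ($k = \frac{1}{214 + 216} = \frac{1}{430} \approx 0.0023256$)
$\sqrt{- 7 k - 1977} = \sqrt{\left(-7\right) \frac{1}{430} - 1977} = \sqrt{- \frac{7}{430} - 1977} = \sqrt{- \frac{850117}{430}} = \frac{i \sqrt{365550310}}{430}$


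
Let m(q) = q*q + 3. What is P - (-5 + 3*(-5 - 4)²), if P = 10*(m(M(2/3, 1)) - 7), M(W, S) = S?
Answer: -268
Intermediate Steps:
m(q) = 3 + q² (m(q) = q² + 3 = 3 + q²)
P = -30 (P = 10*((3 + 1²) - 7) = 10*((3 + 1) - 7) = 10*(4 - 7) = 10*(-3) = -30)
P - (-5 + 3*(-5 - 4)²) = -30 - (-5 + 3*(-5 - 4)²) = -30 - (-5 + 3*(-9)²) = -30 - (-5 + 3*81) = -30 - (-5 + 243) = -30 - 1*238 = -30 - 238 = -268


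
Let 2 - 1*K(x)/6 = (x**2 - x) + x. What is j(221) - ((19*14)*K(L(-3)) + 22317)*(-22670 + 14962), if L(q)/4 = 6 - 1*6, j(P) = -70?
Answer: 196623302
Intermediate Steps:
L(q) = 0 (L(q) = 4*(6 - 1*6) = 4*(6 - 6) = 4*0 = 0)
K(x) = 12 - 6*x**2 (K(x) = 12 - 6*((x**2 - x) + x) = 12 - 6*x**2)
j(221) - ((19*14)*K(L(-3)) + 22317)*(-22670 + 14962) = -70 - ((19*14)*(12 - 6*0**2) + 22317)*(-22670 + 14962) = -70 - (266*(12 - 6*0) + 22317)*(-7708) = -70 - (266*(12 + 0) + 22317)*(-7708) = -70 - (266*12 + 22317)*(-7708) = -70 - (3192 + 22317)*(-7708) = -70 - 25509*(-7708) = -70 - 1*(-196623372) = -70 + 196623372 = 196623302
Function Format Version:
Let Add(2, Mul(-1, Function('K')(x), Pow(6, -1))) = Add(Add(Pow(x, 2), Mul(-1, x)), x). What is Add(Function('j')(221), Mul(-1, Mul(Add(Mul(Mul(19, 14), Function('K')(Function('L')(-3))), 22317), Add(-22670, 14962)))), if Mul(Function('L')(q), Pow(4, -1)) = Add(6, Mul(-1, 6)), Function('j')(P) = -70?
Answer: 196623302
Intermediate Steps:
Function('L')(q) = 0 (Function('L')(q) = Mul(4, Add(6, Mul(-1, 6))) = Mul(4, Add(6, -6)) = Mul(4, 0) = 0)
Function('K')(x) = Add(12, Mul(-6, Pow(x, 2))) (Function('K')(x) = Add(12, Mul(-6, Add(Add(Pow(x, 2), Mul(-1, x)), x))) = Add(12, Mul(-6, Pow(x, 2))))
Add(Function('j')(221), Mul(-1, Mul(Add(Mul(Mul(19, 14), Function('K')(Function('L')(-3))), 22317), Add(-22670, 14962)))) = Add(-70, Mul(-1, Mul(Add(Mul(Mul(19, 14), Add(12, Mul(-6, Pow(0, 2)))), 22317), Add(-22670, 14962)))) = Add(-70, Mul(-1, Mul(Add(Mul(266, Add(12, Mul(-6, 0))), 22317), -7708))) = Add(-70, Mul(-1, Mul(Add(Mul(266, Add(12, 0)), 22317), -7708))) = Add(-70, Mul(-1, Mul(Add(Mul(266, 12), 22317), -7708))) = Add(-70, Mul(-1, Mul(Add(3192, 22317), -7708))) = Add(-70, Mul(-1, Mul(25509, -7708))) = Add(-70, Mul(-1, -196623372)) = Add(-70, 196623372) = 196623302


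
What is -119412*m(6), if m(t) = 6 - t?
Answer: 0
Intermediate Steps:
-119412*m(6) = -119412*(6 - 1*6) = -119412*(6 - 6) = -119412*0 = 0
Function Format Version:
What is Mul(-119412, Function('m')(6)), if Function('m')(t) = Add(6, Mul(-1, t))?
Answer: 0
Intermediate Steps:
Mul(-119412, Function('m')(6)) = Mul(-119412, Add(6, Mul(-1, 6))) = Mul(-119412, Add(6, -6)) = Mul(-119412, 0) = 0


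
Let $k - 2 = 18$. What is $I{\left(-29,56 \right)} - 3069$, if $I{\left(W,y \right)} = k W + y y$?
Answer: $-513$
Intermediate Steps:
$k = 20$ ($k = 2 + 18 = 20$)
$I{\left(W,y \right)} = y^{2} + 20 W$ ($I{\left(W,y \right)} = 20 W + y y = 20 W + y^{2} = y^{2} + 20 W$)
$I{\left(-29,56 \right)} - 3069 = \left(56^{2} + 20 \left(-29\right)\right) - 3069 = \left(3136 - 580\right) - 3069 = 2556 - 3069 = -513$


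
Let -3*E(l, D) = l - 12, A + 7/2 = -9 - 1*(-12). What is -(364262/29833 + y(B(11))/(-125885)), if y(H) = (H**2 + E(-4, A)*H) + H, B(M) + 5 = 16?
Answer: -137548301134/11266581615 ≈ -12.209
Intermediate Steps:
A = -1/2 (A = -7/2 + (-9 - 1*(-12)) = -7/2 + (-9 + 12) = -7/2 + 3 = -1/2 ≈ -0.50000)
B(M) = 11 (B(M) = -5 + 16 = 11)
E(l, D) = 4 - l/3 (E(l, D) = -(l - 12)/3 = -(-12 + l)/3 = 4 - l/3)
y(H) = H**2 + 19*H/3 (y(H) = (H**2 + (4 - 1/3*(-4))*H) + H = (H**2 + (4 + 4/3)*H) + H = (H**2 + 16*H/3) + H = H**2 + 19*H/3)
-(364262/29833 + y(B(11))/(-125885)) = -(364262/29833 + ((1/3)*11*(19 + 3*11))/(-125885)) = -(364262*(1/29833) + ((1/3)*11*(19 + 33))*(-1/125885)) = -(364262/29833 + ((1/3)*11*52)*(-1/125885)) = -(364262/29833 + (572/3)*(-1/125885)) = -(364262/29833 - 572/377655) = -1*137548301134/11266581615 = -137548301134/11266581615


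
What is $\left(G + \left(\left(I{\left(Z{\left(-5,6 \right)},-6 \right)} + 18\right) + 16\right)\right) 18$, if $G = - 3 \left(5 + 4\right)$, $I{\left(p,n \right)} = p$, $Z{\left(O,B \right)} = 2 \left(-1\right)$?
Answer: $90$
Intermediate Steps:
$Z{\left(O,B \right)} = -2$
$G = -27$ ($G = \left(-3\right) 9 = -27$)
$\left(G + \left(\left(I{\left(Z{\left(-5,6 \right)},-6 \right)} + 18\right) + 16\right)\right) 18 = \left(-27 + \left(\left(-2 + 18\right) + 16\right)\right) 18 = \left(-27 + \left(16 + 16\right)\right) 18 = \left(-27 + 32\right) 18 = 5 \cdot 18 = 90$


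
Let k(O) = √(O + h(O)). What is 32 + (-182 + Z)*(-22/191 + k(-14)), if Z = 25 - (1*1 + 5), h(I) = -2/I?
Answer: 9698/191 - 163*I*√679/7 ≈ 50.775 - 606.77*I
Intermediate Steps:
Z = 19 (Z = 25 - (1 + 5) = 25 - 1*6 = 25 - 6 = 19)
k(O) = √(O - 2/O)
32 + (-182 + Z)*(-22/191 + k(-14)) = 32 + (-182 + 19)*(-22/191 + √(-14 - 2/(-14))) = 32 - 163*(-22*1/191 + √(-14 - 2*(-1/14))) = 32 - 163*(-22/191 + √(-14 + ⅐)) = 32 - 163*(-22/191 + √(-97/7)) = 32 - 163*(-22/191 + I*√679/7) = 32 + (3586/191 - 163*I*√679/7) = 9698/191 - 163*I*√679/7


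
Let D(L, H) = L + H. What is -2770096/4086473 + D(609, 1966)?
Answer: 10519897879/4086473 ≈ 2574.3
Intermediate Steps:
D(L, H) = H + L
-2770096/4086473 + D(609, 1966) = -2770096/4086473 + (1966 + 609) = -2770096*1/4086473 + 2575 = -2770096/4086473 + 2575 = 10519897879/4086473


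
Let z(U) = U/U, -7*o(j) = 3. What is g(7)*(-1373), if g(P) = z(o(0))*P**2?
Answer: -67277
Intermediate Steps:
o(j) = -3/7 (o(j) = -1/7*3 = -3/7)
z(U) = 1
g(P) = P**2 (g(P) = 1*P**2 = P**2)
g(7)*(-1373) = 7**2*(-1373) = 49*(-1373) = -67277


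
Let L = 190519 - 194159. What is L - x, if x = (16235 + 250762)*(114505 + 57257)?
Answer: -45859942354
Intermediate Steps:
L = -3640
x = 45859938714 (x = 266997*171762 = 45859938714)
L - x = -3640 - 1*45859938714 = -3640 - 45859938714 = -45859942354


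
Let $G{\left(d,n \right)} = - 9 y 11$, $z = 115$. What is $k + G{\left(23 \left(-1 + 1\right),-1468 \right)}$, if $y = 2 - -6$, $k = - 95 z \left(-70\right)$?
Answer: $763958$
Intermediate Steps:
$k = 764750$ ($k = \left(-95\right) 115 \left(-70\right) = \left(-10925\right) \left(-70\right) = 764750$)
$y = 8$ ($y = 2 + 6 = 8$)
$G{\left(d,n \right)} = -792$ ($G{\left(d,n \right)} = \left(-9\right) 8 \cdot 11 = \left(-72\right) 11 = -792$)
$k + G{\left(23 \left(-1 + 1\right),-1468 \right)} = 764750 - 792 = 763958$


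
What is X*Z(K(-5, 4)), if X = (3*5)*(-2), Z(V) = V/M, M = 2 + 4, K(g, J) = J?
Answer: -20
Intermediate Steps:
M = 6
Z(V) = V/6
X = -30 (X = 15*(-2) = -30)
X*Z(K(-5, 4)) = -5*4 = -30*⅔ = -20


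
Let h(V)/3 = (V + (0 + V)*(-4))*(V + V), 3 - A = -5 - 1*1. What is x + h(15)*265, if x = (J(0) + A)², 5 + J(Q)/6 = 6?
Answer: -1073025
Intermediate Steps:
J(Q) = 6 (J(Q) = -30 + 6*6 = -30 + 36 = 6)
A = 9 (A = 3 - (-5 - 1*1) = 3 - (-5 - 1) = 3 - 1*(-6) = 3 + 6 = 9)
h(V) = -18*V² (h(V) = 3*((V + (0 + V)*(-4))*(V + V)) = 3*((V + V*(-4))*(2*V)) = 3*((V - 4*V)*(2*V)) = 3*((-3*V)*(2*V)) = 3*(-6*V²) = -18*V²)
x = 225 (x = (6 + 9)² = 15² = 225)
x + h(15)*265 = 225 - 18*15²*265 = 225 - 18*225*265 = 225 - 4050*265 = 225 - 1073250 = -1073025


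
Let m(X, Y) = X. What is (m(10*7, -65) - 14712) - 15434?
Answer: -30076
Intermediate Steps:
(m(10*7, -65) - 14712) - 15434 = (10*7 - 14712) - 15434 = (70 - 14712) - 15434 = -14642 - 15434 = -30076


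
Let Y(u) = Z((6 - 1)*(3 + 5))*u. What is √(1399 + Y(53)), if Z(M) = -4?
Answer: √1187 ≈ 34.453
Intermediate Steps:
Y(u) = -4*u
√(1399 + Y(53)) = √(1399 - 4*53) = √(1399 - 212) = √1187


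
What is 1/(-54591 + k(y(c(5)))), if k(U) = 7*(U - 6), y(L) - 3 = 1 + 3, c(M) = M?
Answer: -1/54584 ≈ -1.8320e-5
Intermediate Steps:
y(L) = 7 (y(L) = 3 + (1 + 3) = 3 + 4 = 7)
k(U) = -42 + 7*U (k(U) = 7*(-6 + U) = -42 + 7*U)
1/(-54591 + k(y(c(5)))) = 1/(-54591 + (-42 + 7*7)) = 1/(-54591 + (-42 + 49)) = 1/(-54591 + 7) = 1/(-54584) = -1/54584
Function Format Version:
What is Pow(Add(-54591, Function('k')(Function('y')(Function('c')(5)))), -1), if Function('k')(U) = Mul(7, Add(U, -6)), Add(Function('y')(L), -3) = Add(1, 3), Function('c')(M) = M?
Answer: Rational(-1, 54584) ≈ -1.8320e-5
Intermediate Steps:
Function('y')(L) = 7 (Function('y')(L) = Add(3, Add(1, 3)) = Add(3, 4) = 7)
Function('k')(U) = Add(-42, Mul(7, U)) (Function('k')(U) = Mul(7, Add(-6, U)) = Add(-42, Mul(7, U)))
Pow(Add(-54591, Function('k')(Function('y')(Function('c')(5)))), -1) = Pow(Add(-54591, Add(-42, Mul(7, 7))), -1) = Pow(Add(-54591, Add(-42, 49)), -1) = Pow(Add(-54591, 7), -1) = Pow(-54584, -1) = Rational(-1, 54584)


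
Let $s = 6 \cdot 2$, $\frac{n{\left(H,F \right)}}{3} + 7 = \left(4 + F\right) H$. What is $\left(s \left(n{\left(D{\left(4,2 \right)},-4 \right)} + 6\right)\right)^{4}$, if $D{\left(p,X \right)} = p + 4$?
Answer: $1049760000$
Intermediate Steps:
$D{\left(p,X \right)} = 4 + p$
$n{\left(H,F \right)} = -21 + 3 H \left(4 + F\right)$ ($n{\left(H,F \right)} = -21 + 3 \left(4 + F\right) H = -21 + 3 H \left(4 + F\right)$)
$s = 12$
$\left(s \left(n{\left(D{\left(4,2 \right)},-4 \right)} + 6\right)\right)^{4} = \left(12 \left(\left(-21 + 12 \left(4 + 4\right) + 3 \left(-4\right) \left(4 + 4\right)\right) + 6\right)\right)^{4} = \left(12 \left(\left(-21 + 12 \cdot 8 + 3 \left(-4\right) 8\right) + 6\right)\right)^{4} = \left(12 \left(\left(-21 + 96 - 96\right) + 6\right)\right)^{4} = \left(12 \left(-21 + 6\right)\right)^{4} = \left(12 \left(-15\right)\right)^{4} = \left(-180\right)^{4} = 1049760000$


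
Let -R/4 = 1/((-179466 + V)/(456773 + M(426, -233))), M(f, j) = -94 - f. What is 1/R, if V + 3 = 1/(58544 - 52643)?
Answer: 264761642/2692348953 ≈ 0.098338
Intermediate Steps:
V = -17702/5901 (V = -3 + 1/(58544 - 52643) = -3 + 1/5901 = -17702/5901 ≈ -2.9998)
R = 2692348953/264761642 (R = -4*(456773 + (-94 - 1*426))/(-179466 - 17702/5901) = -4/((-1059046568/(5901*(456773 + (-94 - 426))))) = -4/((-1059046568/(5901*(456773 - 520)))) = -4/((-1059046568/5901/456253)) = -4/((-1059046568/5901*1/456253)) = -4/(-1059046568/2692348953) = -4*(-2692348953/1059046568) = 2692348953/264761642 ≈ 10.169)
1/R = 1/(2692348953/264761642) = 264761642/2692348953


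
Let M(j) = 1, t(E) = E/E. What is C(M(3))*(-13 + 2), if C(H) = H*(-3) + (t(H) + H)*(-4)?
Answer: 121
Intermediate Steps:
t(E) = 1
C(H) = -4 - 7*H (C(H) = H*(-3) + (1 + H)*(-4) = -3*H + (-4 - 4*H) = -4 - 7*H)
C(M(3))*(-13 + 2) = (-4 - 7*1)*(-13 + 2) = (-4 - 7)*(-11) = -11*(-11) = 121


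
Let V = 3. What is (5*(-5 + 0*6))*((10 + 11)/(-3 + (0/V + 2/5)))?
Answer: 2625/13 ≈ 201.92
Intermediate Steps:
(5*(-5 + 0*6))*((10 + 11)/(-3 + (0/V + 2/5))) = (5*(-5 + 0*6))*((10 + 11)/(-3 + (0/3 + 2/5))) = (5*(-5 + 0))*(21/(-3 + (0*(⅓) + 2*(⅕)))) = (5*(-5))*(21/(-3 + (0 + ⅖))) = -525/(-3 + ⅖) = -525/(-13/5) = -525*(-5)/13 = -25*(-105/13) = 2625/13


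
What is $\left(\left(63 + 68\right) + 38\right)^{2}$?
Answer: $28561$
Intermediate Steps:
$\left(\left(63 + 68\right) + 38\right)^{2} = \left(131 + 38\right)^{2} = 169^{2} = 28561$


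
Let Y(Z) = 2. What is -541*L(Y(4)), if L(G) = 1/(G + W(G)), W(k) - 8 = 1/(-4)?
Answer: -2164/39 ≈ -55.487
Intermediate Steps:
W(k) = 31/4 (W(k) = 8 + 1/(-4) = 8 + 1*(-1/4) = 8 - 1/4 = 31/4)
L(G) = 1/(31/4 + G) (L(G) = 1/(G + 31/4) = 1/(31/4 + G))
-541*L(Y(4)) = -2164/(31 + 4*2) = -2164/(31 + 8) = -2164/39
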